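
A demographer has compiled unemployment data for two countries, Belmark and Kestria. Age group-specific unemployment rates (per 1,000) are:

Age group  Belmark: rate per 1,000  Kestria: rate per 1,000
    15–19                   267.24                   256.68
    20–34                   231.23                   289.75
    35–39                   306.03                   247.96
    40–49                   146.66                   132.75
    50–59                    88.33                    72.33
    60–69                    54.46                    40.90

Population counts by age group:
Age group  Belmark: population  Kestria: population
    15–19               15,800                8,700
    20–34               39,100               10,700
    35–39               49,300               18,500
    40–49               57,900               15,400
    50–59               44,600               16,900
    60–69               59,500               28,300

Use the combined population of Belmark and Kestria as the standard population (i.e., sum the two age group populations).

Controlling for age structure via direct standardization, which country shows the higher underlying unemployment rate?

Combined standard total = 364,700; weights = 0.0672, 0.1366, 0.1859, 0.2010, 0.1686, 0.2407.
Belmark: 0.0672×267.24 + 0.1366×231.23 + 0.1859×306.03 + 0.2010×146.66 + 0.1686×88.33 + 0.2407×54.46 = 163.9033 per 1,000.
Kestria: 0.0672×256.68 + 0.1366×289.75 + 0.1859×247.96 + 0.2010×132.75 + 0.1686×72.33 + 0.2407×40.90 = 151.6309 per 1,000.

Belmark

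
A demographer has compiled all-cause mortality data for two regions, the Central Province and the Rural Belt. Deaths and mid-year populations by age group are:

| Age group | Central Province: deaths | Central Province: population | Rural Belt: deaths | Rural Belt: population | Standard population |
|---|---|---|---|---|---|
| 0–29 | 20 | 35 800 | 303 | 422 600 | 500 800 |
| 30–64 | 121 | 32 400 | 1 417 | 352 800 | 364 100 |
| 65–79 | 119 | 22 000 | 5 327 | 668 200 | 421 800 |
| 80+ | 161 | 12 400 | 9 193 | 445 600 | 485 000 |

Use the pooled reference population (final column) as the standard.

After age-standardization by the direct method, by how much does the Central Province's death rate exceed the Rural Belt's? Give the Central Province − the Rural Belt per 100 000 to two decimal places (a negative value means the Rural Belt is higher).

-280.62

Age-specific rates per 100 000 for the Central Province: 55.87, 373.46, 540.91, 1298.39.
For the Rural Belt: 71.70, 401.64, 797.22, 2063.06.
Standard total = 1 771 700; weights = 0.2827, 0.2055, 0.2381, 0.2737.
The Central Province: 0.2827×55.87 + 0.2055×373.46 + 0.2381×540.91 + 0.2737×1298.39 = 576.7491 per 100 000.
The Rural Belt: 0.2827×71.70 + 0.2055×401.64 + 0.2381×797.22 + 0.2737×2063.06 = 857.3663 per 100 000.
Difference = 576.7491 − 857.3663 = -280.6172.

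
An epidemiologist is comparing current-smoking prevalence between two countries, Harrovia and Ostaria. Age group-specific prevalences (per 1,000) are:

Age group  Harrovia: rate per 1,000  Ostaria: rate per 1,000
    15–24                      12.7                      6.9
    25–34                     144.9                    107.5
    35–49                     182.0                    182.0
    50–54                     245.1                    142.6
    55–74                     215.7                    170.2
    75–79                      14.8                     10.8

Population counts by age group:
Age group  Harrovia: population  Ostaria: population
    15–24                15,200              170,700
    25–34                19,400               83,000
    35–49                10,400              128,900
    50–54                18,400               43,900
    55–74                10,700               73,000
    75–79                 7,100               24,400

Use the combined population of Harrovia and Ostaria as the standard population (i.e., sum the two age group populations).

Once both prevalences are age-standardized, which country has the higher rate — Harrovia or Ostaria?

Harrovia

Combined standard total = 605,100; weights = 0.3072, 0.1692, 0.2302, 0.1030, 0.1383, 0.0521.
Harrovia: 0.3072×12.7 + 0.1692×144.9 + 0.2302×182.0 + 0.1030×245.1 + 0.1383×215.7 + 0.0521×14.8 = 126.1631 per 1,000.
Ostaria: 0.3072×6.9 + 0.1692×107.5 + 0.2302×182.0 + 0.1030×142.6 + 0.1383×170.2 + 0.0521×10.8 = 100.9969 per 1,000.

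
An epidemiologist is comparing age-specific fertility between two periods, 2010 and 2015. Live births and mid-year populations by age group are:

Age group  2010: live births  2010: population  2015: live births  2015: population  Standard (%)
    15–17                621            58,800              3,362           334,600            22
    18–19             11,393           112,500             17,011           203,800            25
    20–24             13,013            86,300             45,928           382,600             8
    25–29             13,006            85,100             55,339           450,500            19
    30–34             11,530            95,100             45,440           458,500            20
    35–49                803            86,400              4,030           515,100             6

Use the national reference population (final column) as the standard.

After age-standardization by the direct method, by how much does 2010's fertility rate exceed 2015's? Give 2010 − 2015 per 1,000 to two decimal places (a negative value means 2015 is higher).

Age-specific rates per 1,000 for 2010: 10.561, 101.271, 150.788, 152.832, 121.241, 9.294.
For 2015: 10.048, 83.469, 120.042, 122.839, 99.106, 7.824.
Standard weights: 0.22, 0.25, 0.08, 0.19, 0.20, 0.06.
2010: 0.2200×10.561 + 0.2500×101.271 + 0.0800×150.788 + 0.1900×152.832 + 0.2000×121.241 + 0.0600×9.294 = 93.5482 per 1,000.
2015: 0.2200×10.048 + 0.2500×83.469 + 0.0800×120.042 + 0.1900×122.839 + 0.2000×99.106 + 0.0600×7.824 = 76.3111 per 1,000.
Difference = 93.5482 − 76.3111 = 17.2370.

17.24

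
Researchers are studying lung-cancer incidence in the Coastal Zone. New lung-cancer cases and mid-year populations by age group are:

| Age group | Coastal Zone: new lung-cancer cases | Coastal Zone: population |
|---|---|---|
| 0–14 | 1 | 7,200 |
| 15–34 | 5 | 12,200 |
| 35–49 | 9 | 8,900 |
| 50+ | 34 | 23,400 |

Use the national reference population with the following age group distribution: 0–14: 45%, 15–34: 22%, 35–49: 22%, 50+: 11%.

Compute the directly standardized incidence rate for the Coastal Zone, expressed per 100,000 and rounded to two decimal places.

Age-specific rates per 100,000 for the Coastal Zone: 13.89, 40.98, 101.12, 145.30.
Standard weights: 0.45, 0.22, 0.22, 0.11.
Standardized rate: 0.4500×13.89 + 0.2200×40.98 + 0.2200×101.12 + 0.1100×145.30 = 53.4965 per 100,000.

53.50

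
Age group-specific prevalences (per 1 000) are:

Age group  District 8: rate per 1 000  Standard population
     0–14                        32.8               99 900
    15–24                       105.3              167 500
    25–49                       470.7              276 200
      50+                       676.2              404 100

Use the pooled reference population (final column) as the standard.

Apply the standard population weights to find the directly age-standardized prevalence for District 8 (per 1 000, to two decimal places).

Standard total = 947 700; weights = 0.1054, 0.1767, 0.2914, 0.4264.
Standardized rate: 0.1054×32.8 + 0.1767×105.3 + 0.2914×470.7 + 0.4264×676.2 = 447.5828 per 1 000.

447.58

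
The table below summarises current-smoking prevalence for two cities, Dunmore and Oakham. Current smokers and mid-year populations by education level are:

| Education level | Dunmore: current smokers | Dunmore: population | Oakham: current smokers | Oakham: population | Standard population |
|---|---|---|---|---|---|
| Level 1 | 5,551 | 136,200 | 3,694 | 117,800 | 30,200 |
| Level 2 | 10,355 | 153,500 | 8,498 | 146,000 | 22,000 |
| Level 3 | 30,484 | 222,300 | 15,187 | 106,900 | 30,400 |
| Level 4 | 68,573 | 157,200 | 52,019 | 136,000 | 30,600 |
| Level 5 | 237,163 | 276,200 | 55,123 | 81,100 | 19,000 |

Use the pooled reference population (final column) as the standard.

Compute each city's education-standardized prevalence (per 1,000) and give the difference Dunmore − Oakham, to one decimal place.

40.7

Education-specific rates per 1,000 for Dunmore: 40.756, 67.459, 137.130, 436.215, 858.664.
For Oakham: 31.358, 58.205, 142.067, 382.493, 679.692.
Standard total = 132,200; weights = 0.2284, 0.1664, 0.2300, 0.2315, 0.1437.
Dunmore: 0.2284×40.756 + 0.1664×67.459 + 0.2300×137.130 + 0.2315×436.215 + 0.1437×858.664 = 276.4485 per 1,000.
Oakham: 0.2284×31.358 + 0.1664×58.205 + 0.2300×142.067 + 0.2315×382.493 + 0.1437×679.692 = 235.7398 per 1,000.
Difference = 276.4485 − 235.7398 = 40.7087.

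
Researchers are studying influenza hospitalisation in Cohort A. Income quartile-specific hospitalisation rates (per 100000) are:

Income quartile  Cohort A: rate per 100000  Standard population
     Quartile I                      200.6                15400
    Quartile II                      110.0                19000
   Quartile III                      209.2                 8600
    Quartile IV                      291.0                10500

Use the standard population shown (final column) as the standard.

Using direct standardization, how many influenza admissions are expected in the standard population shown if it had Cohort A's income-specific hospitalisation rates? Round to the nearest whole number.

100

Expected influenza admissions = Σ (standard pop × income-specific rate ÷ 100000)
= 15400×200.6/100000 + 19000×110.0/100000 + 8600×209.2/100000 + 10500×291.0/100000
= 30.89 + 20.90 + 17.99 + 30.55 = 100.34.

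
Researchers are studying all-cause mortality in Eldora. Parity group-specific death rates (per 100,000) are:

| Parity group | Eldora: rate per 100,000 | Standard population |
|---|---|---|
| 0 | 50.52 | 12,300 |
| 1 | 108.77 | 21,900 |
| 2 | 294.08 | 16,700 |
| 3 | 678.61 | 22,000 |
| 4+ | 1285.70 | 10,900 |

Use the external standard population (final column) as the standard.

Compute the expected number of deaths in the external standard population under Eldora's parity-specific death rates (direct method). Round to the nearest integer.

Expected deaths = Σ (standard pop × parity-specific rate ÷ 100,000)
= 12,300×50.52/100,000 + 21,900×108.77/100,000 + 16,700×294.08/100,000 + 22,000×678.61/100,000 + 10,900×1285.70/100,000
= 6.21 + 23.82 + 49.11 + 149.29 + 140.14 = 368.58.

369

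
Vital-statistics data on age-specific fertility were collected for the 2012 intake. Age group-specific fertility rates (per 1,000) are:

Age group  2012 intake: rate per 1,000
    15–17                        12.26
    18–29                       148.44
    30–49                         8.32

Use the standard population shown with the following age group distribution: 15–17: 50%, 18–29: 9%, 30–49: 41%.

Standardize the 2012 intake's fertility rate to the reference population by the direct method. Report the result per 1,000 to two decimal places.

Standard weights: 0.50, 0.09, 0.41.
Standardized rate: 0.5000×12.26 + 0.0900×148.44 + 0.4100×8.32 = 22.9008 per 1,000.

22.90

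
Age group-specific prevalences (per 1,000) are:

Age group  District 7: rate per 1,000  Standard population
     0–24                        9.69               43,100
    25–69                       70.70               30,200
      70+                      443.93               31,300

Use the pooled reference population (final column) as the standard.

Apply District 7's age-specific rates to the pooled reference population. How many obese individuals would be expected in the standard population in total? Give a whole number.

16448

Expected obese individuals = Σ (standard pop × age-specific rate ÷ 1,000)
= 43,100×9.69/1,000 + 30,200×70.70/1,000 + 31,300×443.93/1,000
= 417.64 + 2135.14 + 13895.01 = 16447.79.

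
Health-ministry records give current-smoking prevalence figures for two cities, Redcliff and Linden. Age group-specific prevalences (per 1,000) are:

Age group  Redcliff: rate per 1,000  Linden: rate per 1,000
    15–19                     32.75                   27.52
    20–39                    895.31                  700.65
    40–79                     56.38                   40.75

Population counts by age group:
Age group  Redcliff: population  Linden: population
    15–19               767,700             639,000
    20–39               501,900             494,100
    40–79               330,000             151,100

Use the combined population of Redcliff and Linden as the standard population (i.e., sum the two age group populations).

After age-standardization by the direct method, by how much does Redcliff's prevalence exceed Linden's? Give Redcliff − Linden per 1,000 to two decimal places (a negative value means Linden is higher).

Combined standard total = 2,883,800; weights = 0.4878, 0.3454, 0.1668.
Redcliff: 0.4878×32.75 + 0.3454×895.31 + 0.1668×56.38 = 334.6011 per 1,000.
Linden: 0.4878×27.52 + 0.3454×700.65 + 0.1668×40.75 = 262.2112 per 1,000.
Difference = 334.6011 − 262.2112 = 72.3899.

72.39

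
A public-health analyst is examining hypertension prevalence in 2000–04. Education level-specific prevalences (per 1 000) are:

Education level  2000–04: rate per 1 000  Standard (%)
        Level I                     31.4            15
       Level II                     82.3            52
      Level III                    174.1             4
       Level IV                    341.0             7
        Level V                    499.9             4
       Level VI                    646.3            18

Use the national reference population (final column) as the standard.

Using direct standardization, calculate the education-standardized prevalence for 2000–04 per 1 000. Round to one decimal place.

Standard weights: 0.15, 0.52, 0.04, 0.07, 0.04, 0.18.
Standardized rate: 0.1500×31.4 + 0.5200×82.3 + 0.0400×174.1 + 0.0700×341.0 + 0.0400×499.9 + 0.1800×646.3 = 214.6700 per 1 000.

214.7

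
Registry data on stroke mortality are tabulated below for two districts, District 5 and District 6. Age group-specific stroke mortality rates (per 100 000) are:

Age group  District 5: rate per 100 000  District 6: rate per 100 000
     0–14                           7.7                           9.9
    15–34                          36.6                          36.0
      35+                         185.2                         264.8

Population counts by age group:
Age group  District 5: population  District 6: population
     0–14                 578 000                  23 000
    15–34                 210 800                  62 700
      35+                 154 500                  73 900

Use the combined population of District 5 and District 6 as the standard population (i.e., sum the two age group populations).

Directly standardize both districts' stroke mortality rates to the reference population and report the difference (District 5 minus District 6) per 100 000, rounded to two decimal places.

-17.53

Combined standard total = 1 102 900; weights = 0.5449, 0.2480, 0.2071.
District 5: 0.5449×7.7 + 0.2480×36.6 + 0.2071×185.2 = 51.6252 per 100 000.
District 6: 0.5449×9.9 + 0.2480×36.0 + 0.2071×264.8 = 69.1597 per 100 000.
Difference = 51.6252 − 69.1597 = -17.5344.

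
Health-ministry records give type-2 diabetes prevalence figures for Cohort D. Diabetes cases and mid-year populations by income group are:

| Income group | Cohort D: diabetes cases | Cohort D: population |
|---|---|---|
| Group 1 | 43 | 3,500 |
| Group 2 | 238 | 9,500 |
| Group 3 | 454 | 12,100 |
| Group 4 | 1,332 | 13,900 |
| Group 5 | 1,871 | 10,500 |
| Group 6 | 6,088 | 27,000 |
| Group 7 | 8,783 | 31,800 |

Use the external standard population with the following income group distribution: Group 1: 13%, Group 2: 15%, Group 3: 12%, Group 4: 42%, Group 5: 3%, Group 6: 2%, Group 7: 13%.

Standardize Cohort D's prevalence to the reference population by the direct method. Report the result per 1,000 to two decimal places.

Income-specific rates per 1,000 for Cohort D: 12.286, 25.053, 37.521, 95.827, 178.190, 225.481, 276.195.
Standard weights: 0.13, 0.15, 0.12, 0.42, 0.03, 0.02, 0.13.
Standardized rate: 0.1300×12.286 + 0.1500×25.053 + 0.1200×37.521 + 0.4200×95.827 + 0.0300×178.190 + 0.0200×225.481 + 0.1300×276.195 = 95.8657 per 1,000.

95.87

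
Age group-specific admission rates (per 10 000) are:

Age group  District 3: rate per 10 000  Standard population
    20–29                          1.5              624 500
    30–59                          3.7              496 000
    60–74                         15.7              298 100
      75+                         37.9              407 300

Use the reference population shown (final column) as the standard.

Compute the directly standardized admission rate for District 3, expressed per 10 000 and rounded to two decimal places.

Standard total = 1 825 900; weights = 0.3420, 0.2716, 0.1633, 0.2231.
Standardized rate: 0.3420×1.5 + 0.2716×3.7 + 0.1633×15.7 + 0.2231×37.9 = 12.5356 per 10 000.

12.54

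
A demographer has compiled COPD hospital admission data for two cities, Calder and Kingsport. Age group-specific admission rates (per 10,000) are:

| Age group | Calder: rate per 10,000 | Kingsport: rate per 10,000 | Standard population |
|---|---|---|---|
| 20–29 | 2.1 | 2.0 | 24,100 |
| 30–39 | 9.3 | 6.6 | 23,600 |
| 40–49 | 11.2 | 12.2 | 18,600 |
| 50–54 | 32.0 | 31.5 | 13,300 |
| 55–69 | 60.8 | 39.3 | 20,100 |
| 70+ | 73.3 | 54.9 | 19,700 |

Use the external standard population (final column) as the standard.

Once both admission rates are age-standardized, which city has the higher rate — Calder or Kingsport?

Calder

Standard total = 119,400; weights = 0.2018, 0.1977, 0.1558, 0.1114, 0.1683, 0.1650.
Calder: 0.2018×2.1 + 0.1977×9.3 + 0.1558×11.2 + 0.1114×32.0 + 0.1683×60.8 + 0.1650×73.3 = 29.9003 per 10,000.
Kingsport: 0.2018×2.0 + 0.1977×6.6 + 0.1558×12.2 + 0.1114×31.5 + 0.1683×39.3 + 0.1650×54.9 = 22.7914 per 10,000.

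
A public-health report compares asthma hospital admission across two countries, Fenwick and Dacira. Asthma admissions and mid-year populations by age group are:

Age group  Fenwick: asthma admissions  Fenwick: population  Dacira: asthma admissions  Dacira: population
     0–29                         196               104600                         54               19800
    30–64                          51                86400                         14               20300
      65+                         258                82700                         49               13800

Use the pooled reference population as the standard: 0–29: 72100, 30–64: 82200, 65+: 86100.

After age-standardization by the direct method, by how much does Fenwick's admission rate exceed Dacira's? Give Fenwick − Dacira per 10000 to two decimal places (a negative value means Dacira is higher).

-4.44

Age-specific rates per 10000 for Fenwick: 18.74, 5.90, 31.20.
For Dacira: 27.27, 6.90, 35.51.
Standard total = 240400; weights = 0.2999, 0.3419, 0.3582.
Fenwick: 0.2999×18.74 + 0.3419×5.90 + 0.3582×31.20 = 18.8115 per 10000.
Dacira: 0.2999×27.27 + 0.3419×6.90 + 0.3582×35.51 = 23.2547 per 10000.
Difference = 18.8115 − 23.2547 = -4.4432.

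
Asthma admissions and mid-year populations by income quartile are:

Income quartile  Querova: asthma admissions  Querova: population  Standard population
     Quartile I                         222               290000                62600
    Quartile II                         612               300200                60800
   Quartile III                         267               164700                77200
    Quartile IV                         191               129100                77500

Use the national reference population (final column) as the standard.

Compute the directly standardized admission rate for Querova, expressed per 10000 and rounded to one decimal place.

14.8

Income-specific rates per 10000 for Querova: 7.66, 20.39, 16.21, 14.79.
Standard total = 278100; weights = 0.2251, 0.2186, 0.2776, 0.2787.
Standardized rate: 0.2251×7.66 + 0.2186×20.39 + 0.2776×16.21 + 0.2787×14.79 = 14.8033 per 10000.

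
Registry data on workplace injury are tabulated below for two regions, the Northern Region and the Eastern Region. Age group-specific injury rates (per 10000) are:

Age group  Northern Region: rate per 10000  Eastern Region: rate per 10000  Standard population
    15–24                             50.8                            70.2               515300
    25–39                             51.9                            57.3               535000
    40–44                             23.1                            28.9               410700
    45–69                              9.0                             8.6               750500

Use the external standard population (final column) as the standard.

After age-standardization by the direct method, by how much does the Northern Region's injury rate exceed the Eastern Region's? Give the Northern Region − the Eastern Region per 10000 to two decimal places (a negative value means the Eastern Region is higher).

Standard total = 2211500; weights = 0.2330, 0.2419, 0.1857, 0.3394.
The Northern Region: 0.2330×50.8 + 0.2419×51.9 + 0.1857×23.1 + 0.3394×9.0 = 31.7366 per 10000.
The Eastern Region: 0.2330×70.2 + 0.2419×57.3 + 0.1857×28.9 + 0.3394×8.6 = 38.5047 per 10000.
Difference = 31.7366 − 38.5047 = -6.7681.

-6.77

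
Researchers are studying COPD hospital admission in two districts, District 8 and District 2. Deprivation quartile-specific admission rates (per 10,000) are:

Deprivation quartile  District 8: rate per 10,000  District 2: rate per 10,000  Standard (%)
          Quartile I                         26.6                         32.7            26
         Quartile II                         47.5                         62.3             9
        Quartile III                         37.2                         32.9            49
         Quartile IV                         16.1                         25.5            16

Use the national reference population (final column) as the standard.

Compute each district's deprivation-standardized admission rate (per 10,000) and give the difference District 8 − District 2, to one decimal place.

Standard weights: 0.26, 0.09, 0.49, 0.16.
District 8: 0.2600×26.6 + 0.0900×47.5 + 0.4900×37.2 + 0.1600×16.1 = 31.9950 per 10,000.
District 2: 0.2600×32.7 + 0.0900×62.3 + 0.4900×32.9 + 0.1600×25.5 = 34.3100 per 10,000.
Difference = 31.9950 − 34.3100 = -2.3150.

-2.3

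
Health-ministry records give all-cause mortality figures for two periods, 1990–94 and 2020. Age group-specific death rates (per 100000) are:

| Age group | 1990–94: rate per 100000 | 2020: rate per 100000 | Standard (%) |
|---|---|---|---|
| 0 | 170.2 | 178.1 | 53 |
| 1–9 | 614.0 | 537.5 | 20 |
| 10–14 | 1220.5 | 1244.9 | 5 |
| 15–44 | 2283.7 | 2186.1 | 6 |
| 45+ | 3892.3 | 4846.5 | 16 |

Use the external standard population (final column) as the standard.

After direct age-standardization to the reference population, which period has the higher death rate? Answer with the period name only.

Standard weights: 0.53, 0.20, 0.05, 0.06, 0.16.
1990–94: 0.5300×170.2 + 0.2000×614.0 + 0.0500×1220.5 + 0.0600×2283.7 + 0.1600×3892.3 = 1033.8210 per 100000.
2020: 0.5300×178.1 + 0.2000×537.5 + 0.0500×1244.9 + 0.0600×2186.1 + 0.1600×4846.5 = 1170.7440 per 100000.

2020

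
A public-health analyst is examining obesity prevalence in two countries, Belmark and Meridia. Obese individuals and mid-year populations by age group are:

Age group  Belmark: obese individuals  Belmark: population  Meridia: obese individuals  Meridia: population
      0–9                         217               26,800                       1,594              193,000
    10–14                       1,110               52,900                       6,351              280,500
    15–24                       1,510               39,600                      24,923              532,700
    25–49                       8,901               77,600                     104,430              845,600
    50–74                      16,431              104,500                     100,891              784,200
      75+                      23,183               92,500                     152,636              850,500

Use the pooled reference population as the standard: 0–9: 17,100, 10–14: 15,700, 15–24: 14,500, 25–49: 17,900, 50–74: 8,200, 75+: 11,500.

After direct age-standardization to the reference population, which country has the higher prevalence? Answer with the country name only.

Belmark

Age-specific rates per 1,000 for Belmark: 8.097, 20.983, 38.131, 114.704, 157.234, 250.627.
For Meridia: 8.259, 22.642, 46.786, 123.498, 128.655, 179.466.
Standard total = 84,900; weights = 0.2014, 0.1849, 0.1708, 0.2108, 0.0966, 0.1355.
Belmark: 0.2014×8.097 + 0.1849×20.983 + 0.1708×38.131 + 0.2108×114.704 + 0.0966×157.234 + 0.1355×250.627 = 85.3419 per 1,000.
Meridia: 0.2014×8.259 + 0.1849×22.642 + 0.1708×46.786 + 0.2108×123.498 + 0.0966×128.655 + 0.1355×179.466 = 76.6143 per 1,000.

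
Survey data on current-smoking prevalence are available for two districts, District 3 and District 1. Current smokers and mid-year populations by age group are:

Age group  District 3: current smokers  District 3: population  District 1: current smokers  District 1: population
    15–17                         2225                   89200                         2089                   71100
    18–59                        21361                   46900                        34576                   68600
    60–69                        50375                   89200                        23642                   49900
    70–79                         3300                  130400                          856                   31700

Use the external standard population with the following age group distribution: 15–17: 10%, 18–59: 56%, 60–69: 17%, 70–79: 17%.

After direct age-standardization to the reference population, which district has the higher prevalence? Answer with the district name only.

District 1

Age-specific rates per 1000 for District 3: 24.944, 455.458, 564.742, 25.307.
For District 1: 29.381, 504.023, 473.788, 27.003.
Standard weights: 0.10, 0.56, 0.17, 0.17.
District 3: 0.1000×24.944 + 0.5600×455.458 + 0.1700×564.742 + 0.1700×25.307 = 357.8594 per 1000.
District 1: 0.1000×29.381 + 0.5600×504.023 + 0.1700×473.788 + 0.1700×27.003 = 370.3256 per 1000.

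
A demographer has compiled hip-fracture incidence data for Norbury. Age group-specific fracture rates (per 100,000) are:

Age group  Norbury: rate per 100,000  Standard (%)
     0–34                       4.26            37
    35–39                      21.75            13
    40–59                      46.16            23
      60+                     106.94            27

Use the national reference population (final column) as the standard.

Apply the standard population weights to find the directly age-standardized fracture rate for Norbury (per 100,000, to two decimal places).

Standard weights: 0.37, 0.13, 0.23, 0.27.
Standardized rate: 0.3700×4.26 + 0.1300×21.75 + 0.2300×46.16 + 0.2700×106.94 = 43.8943 per 100,000.

43.89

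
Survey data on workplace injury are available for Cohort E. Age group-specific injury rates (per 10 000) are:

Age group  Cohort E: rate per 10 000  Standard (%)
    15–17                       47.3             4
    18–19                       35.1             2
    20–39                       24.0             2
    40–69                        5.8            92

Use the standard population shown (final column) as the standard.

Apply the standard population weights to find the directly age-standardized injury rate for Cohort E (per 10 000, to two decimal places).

8.41

Standard weights: 0.04, 0.02, 0.02, 0.92.
Standardized rate: 0.0400×47.3 + 0.0200×35.1 + 0.0200×24.0 + 0.9200×5.8 = 8.4100 per 10 000.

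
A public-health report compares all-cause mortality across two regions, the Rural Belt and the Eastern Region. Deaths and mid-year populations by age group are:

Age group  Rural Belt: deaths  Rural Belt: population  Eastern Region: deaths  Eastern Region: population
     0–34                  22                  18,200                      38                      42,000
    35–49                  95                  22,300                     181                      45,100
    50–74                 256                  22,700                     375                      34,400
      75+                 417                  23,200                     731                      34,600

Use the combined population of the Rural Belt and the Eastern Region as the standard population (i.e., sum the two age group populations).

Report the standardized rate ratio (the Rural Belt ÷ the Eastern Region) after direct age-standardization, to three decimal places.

Age-specific rates per 1,000 for the Rural Belt: 1.209, 4.260, 11.278, 17.974.
For the Eastern Region: 0.905, 4.013, 10.901, 21.127.
Combined standard total = 242,500; weights = 0.2482, 0.2779, 0.2355, 0.2384.
The Rural Belt: 0.2482×1.209 + 0.2779×4.260 + 0.2355×11.278 + 0.2384×17.974 = 8.4237 per 1,000.
The Eastern Region: 0.2482×0.905 + 0.2779×4.013 + 0.2355×10.901 + 0.2384×21.127 = 8.9426 per 1,000.
Ratio = 8.4237 ÷ 8.9426 = 0.94198.

0.942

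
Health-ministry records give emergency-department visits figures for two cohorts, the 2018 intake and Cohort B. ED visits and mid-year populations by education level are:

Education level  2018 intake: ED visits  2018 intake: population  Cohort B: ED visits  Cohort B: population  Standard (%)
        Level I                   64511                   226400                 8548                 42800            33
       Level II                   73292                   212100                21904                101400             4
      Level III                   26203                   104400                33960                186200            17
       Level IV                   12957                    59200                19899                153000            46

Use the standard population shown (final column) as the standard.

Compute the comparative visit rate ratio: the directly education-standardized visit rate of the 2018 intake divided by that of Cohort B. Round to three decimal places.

Education-specific rates per 1000 for the 2018 intake: 284.943, 345.554, 250.987, 218.868.
For Cohort B: 199.720, 216.016, 182.385, 130.059.
Standard weights: 0.33, 0.04, 0.17, 0.46.
The 2018 intake: 0.3300×284.943 + 0.0400×345.554 + 0.1700×250.987 + 0.4600×218.868 = 251.2003 per 1000.
Cohort B: 0.3300×199.720 + 0.0400×216.016 + 0.1700×182.385 + 0.4600×130.059 = 165.3805 per 1000.
Ratio = 251.2003 ÷ 165.3805 = 1.51892.

1.519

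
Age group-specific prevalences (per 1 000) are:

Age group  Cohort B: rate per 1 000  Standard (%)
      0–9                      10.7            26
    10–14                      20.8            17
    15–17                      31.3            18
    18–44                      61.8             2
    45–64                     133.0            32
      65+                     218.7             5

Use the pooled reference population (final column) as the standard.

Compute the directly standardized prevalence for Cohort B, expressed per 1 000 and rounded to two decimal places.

66.68

Standard weights: 0.26, 0.17, 0.18, 0.02, 0.32, 0.05.
Standardized rate: 0.2600×10.7 + 0.1700×20.8 + 0.1800×31.3 + 0.0200×61.8 + 0.3200×133.0 + 0.0500×218.7 = 66.6830 per 1 000.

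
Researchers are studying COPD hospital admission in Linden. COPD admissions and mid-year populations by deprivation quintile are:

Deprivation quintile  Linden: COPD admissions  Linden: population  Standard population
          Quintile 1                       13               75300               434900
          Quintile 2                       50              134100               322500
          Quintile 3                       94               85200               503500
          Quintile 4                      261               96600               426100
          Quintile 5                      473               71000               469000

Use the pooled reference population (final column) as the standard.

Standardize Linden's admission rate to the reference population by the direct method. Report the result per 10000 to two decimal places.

23.31

Deprivation-specific rates per 10000 for Linden: 1.73, 3.73, 11.03, 27.02, 66.62.
Standard total = 2156000; weights = 0.2017, 0.1496, 0.2335, 0.1976, 0.2175.
Standardized rate: 0.2017×1.73 + 0.1496×3.73 + 0.2335×11.03 + 0.1976×27.02 + 0.2175×66.62 = 23.3143 per 10000.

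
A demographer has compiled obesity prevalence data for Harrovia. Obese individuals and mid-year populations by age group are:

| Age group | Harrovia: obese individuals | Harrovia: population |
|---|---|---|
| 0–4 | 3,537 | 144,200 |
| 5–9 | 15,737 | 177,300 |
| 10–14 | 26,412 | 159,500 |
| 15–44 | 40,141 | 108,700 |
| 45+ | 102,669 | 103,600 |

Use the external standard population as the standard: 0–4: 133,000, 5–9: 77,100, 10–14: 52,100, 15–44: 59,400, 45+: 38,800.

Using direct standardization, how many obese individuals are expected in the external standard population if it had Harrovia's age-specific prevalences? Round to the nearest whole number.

Age-specific rates per 1,000 for Harrovia: 24.528, 88.759, 165.592, 369.282, 991.014.
Expected obese individuals = Σ (standard pop × age-specific rate ÷ 1,000)
= 133,000×24.528/1,000 + 77,100×88.759/1,000 + 52,100×165.592/1,000 + 59,400×369.282/1,000 + 38,800×991.014/1,000
= 3262.28 + 6843.33 + 8627.37 + 21935.38 + 38451.32 = 79119.68.

79120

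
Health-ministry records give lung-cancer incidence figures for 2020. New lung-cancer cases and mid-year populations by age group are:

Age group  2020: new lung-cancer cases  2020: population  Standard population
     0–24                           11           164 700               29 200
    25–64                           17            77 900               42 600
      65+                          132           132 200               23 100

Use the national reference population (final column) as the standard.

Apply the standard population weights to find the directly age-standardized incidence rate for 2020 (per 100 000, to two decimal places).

36.16

Age-specific rates per 100 000 for 2020: 6.68, 21.82, 99.85.
Standard total = 94 900; weights = 0.3077, 0.4489, 0.2434.
Standardized rate: 0.3077×6.68 + 0.4489×21.82 + 0.2434×99.85 = 36.1557 per 100 000.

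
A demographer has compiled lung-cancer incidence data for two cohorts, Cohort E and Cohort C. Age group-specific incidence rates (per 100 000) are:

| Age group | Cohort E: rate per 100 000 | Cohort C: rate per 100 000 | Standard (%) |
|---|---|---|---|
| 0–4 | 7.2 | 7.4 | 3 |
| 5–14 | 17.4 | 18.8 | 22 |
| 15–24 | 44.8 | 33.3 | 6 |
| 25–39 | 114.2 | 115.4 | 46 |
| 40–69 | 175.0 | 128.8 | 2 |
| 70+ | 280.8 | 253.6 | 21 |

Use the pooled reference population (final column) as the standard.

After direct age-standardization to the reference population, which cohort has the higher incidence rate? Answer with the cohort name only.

Cohort E

Standard weights: 0.03, 0.22, 0.06, 0.46, 0.02, 0.21.
Cohort E: 0.0300×7.2 + 0.2200×17.4 + 0.0600×44.8 + 0.4600×114.2 + 0.0200×175.0 + 0.2100×280.8 = 121.7320 per 100 000.
Cohort C: 0.0300×7.4 + 0.2200×18.8 + 0.0600×33.3 + 0.4600×115.4 + 0.0200×128.8 + 0.2100×253.6 = 115.2720 per 100 000.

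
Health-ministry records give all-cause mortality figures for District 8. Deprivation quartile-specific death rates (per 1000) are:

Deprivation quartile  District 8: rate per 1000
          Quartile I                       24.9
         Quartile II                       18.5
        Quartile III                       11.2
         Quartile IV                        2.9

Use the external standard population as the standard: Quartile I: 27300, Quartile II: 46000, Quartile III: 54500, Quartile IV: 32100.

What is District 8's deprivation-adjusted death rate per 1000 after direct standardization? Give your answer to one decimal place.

Standard total = 159900; weights = 0.1707, 0.2877, 0.3408, 0.2008.
Standardized rate: 0.1707×24.9 + 0.2877×18.5 + 0.3408×11.2 + 0.2008×2.9 = 13.9729 per 1000.

14.0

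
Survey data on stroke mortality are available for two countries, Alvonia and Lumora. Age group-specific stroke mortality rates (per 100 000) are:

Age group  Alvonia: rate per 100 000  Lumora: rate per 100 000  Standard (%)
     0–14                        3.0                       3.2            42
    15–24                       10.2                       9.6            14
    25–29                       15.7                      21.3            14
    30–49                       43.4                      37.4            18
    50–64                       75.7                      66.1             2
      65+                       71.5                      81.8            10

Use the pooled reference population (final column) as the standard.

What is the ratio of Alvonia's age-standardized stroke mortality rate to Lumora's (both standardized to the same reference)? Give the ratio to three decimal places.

0.975

Standard weights: 0.42, 0.14, 0.14, 0.18, 0.02, 0.10.
Alvonia: 0.4200×3.0 + 0.1400×10.2 + 0.1400×15.7 + 0.1800×43.4 + 0.0200×75.7 + 0.1000×71.5 = 21.3620 per 100 000.
Lumora: 0.4200×3.2 + 0.1400×9.6 + 0.1400×21.3 + 0.1800×37.4 + 0.0200×66.1 + 0.1000×81.8 = 21.9040 per 100 000.
Ratio = 21.3620 ÷ 21.9040 = 0.97526.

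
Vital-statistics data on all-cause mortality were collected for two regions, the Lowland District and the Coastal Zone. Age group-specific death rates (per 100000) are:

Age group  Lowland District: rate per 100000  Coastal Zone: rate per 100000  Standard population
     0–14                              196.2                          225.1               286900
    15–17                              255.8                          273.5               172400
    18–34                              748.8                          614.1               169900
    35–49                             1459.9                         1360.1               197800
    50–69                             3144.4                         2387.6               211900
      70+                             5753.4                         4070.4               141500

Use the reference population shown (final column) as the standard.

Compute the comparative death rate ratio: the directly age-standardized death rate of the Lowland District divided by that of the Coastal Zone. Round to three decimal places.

1.274

Standard total = 1180400; weights = 0.2431, 0.1461, 0.1439, 0.1676, 0.1795, 0.1199.
The Lowland District: 0.2431×196.2 + 0.1461×255.8 + 0.1439×748.8 + 0.1676×1459.9 + 0.1795×3144.4 + 0.1199×5753.4 = 1691.6160 per 100000.
The Coastal Zone: 0.2431×225.1 + 0.1461×273.5 + 0.1439×614.1 + 0.1676×1360.1 + 0.1795×2387.6 + 0.1199×4070.4 = 1327.5076 per 100000.
Ratio = 1691.6160 ÷ 1327.5076 = 1.27428.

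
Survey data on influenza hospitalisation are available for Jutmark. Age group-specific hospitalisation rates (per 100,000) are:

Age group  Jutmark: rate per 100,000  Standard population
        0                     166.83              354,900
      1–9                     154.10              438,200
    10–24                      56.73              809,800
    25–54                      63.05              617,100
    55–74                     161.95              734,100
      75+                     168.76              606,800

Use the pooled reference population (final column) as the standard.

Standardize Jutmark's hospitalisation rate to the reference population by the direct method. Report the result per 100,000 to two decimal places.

Standard total = 3,560,900; weights = 0.0997, 0.1231, 0.2274, 0.1733, 0.2062, 0.1704.
Standardized rate: 0.0997×166.83 + 0.1231×154.10 + 0.2274×56.73 + 0.1733×63.05 + 0.2062×161.95 + 0.1704×168.76 = 121.5630 per 100,000.

121.56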